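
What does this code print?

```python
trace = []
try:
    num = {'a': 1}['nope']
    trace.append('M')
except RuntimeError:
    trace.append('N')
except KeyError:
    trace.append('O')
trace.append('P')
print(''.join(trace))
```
OP

KeyError is caught by its specific handler, not RuntimeError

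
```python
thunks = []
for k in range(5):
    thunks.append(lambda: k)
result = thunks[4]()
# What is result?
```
4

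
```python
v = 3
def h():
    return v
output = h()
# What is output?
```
3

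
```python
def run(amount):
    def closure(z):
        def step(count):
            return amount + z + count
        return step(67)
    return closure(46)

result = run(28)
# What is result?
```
141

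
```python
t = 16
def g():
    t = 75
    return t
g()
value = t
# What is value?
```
16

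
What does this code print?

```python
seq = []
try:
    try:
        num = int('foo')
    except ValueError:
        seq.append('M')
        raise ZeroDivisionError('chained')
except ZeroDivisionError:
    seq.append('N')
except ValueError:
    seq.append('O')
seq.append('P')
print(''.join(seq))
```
MNP

ZeroDivisionError raised and caught, original ValueError not re-raised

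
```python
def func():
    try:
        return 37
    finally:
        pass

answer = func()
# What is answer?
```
37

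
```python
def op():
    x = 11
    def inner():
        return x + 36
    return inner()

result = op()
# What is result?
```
47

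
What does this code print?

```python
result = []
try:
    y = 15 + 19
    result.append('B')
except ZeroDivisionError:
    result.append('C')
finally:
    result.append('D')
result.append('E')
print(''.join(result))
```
BDE

finally runs after normal execution too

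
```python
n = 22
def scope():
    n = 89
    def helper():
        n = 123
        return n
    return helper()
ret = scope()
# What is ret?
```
123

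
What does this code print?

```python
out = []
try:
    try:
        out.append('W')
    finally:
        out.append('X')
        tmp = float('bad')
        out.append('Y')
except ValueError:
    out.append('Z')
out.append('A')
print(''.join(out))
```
WXZA

Exception in inner finally caught by outer except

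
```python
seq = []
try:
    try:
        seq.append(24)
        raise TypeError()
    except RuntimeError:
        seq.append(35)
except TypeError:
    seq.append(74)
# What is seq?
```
[24, 74]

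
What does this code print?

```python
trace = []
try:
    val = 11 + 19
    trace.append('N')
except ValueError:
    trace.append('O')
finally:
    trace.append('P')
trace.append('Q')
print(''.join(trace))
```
NPQ

finally runs after normal execution too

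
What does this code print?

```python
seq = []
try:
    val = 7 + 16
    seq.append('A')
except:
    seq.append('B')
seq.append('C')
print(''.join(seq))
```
AC

No exception, try block completes normally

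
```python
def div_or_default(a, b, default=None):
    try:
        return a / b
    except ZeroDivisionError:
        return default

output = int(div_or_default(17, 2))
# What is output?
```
8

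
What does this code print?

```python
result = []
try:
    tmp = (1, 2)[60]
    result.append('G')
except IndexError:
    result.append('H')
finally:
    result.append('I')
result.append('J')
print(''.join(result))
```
HIJ

finally always runs, even after exception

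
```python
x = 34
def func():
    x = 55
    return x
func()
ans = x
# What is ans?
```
34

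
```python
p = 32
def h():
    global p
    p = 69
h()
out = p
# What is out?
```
69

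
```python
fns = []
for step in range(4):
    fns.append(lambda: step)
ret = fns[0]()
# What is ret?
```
3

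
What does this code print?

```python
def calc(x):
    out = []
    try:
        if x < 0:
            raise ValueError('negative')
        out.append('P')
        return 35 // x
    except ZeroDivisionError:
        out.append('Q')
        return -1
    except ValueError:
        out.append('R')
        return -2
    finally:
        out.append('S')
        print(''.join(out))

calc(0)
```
PQS

x=0 causes ZeroDivisionError, caught, finally prints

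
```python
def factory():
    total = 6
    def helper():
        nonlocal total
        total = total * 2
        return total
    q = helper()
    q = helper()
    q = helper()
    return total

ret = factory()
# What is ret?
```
48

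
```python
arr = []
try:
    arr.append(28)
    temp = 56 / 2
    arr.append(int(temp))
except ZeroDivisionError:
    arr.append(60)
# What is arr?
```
[28, 28]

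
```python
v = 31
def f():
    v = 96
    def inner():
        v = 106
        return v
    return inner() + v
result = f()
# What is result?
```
202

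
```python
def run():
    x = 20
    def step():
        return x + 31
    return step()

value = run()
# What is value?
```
51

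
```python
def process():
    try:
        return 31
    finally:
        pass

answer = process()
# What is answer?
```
31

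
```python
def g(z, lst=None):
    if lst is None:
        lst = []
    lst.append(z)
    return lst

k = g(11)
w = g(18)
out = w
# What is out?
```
[18]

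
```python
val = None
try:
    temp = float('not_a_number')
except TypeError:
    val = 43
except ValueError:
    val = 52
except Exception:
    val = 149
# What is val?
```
52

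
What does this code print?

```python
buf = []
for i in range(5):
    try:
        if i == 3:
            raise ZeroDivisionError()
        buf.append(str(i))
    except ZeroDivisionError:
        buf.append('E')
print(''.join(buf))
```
012E4

Exception on i=3 caught, loop continues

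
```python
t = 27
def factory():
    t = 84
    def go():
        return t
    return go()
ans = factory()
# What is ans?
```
84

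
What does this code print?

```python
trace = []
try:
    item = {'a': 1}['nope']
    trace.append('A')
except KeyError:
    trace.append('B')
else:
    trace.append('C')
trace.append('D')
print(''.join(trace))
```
BD

else block skipped when exception is caught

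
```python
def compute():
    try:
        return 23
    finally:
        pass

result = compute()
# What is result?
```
23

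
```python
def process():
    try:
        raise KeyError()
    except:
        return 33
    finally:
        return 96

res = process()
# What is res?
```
96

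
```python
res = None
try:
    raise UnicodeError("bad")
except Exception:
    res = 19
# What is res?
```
19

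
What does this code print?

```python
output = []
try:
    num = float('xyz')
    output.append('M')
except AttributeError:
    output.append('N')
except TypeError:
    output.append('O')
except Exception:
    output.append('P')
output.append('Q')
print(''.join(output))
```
PQ

ValueError not specifically caught, falls to Exception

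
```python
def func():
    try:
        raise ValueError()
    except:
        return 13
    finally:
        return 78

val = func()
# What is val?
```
78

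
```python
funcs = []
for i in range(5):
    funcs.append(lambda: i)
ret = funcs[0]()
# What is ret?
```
4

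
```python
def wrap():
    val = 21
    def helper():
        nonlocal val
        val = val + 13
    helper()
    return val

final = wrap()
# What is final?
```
34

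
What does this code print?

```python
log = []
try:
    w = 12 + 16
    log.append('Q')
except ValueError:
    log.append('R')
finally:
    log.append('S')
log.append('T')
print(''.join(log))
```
QST

finally runs after normal execution too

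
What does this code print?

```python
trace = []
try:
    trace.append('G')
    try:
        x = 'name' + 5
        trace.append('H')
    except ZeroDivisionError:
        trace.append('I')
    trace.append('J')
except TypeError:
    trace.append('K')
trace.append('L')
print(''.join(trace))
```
GKL

Inner handler doesn't match, propagates to outer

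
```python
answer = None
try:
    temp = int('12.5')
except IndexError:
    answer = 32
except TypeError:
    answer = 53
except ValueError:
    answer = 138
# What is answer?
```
138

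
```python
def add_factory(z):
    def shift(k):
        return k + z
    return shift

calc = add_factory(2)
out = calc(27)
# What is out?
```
29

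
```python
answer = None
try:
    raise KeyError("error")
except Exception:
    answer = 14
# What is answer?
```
14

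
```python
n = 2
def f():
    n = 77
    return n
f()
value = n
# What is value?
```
2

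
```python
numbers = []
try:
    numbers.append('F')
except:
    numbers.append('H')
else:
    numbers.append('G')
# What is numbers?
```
['F', 'G']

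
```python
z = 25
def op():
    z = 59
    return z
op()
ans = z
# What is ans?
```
25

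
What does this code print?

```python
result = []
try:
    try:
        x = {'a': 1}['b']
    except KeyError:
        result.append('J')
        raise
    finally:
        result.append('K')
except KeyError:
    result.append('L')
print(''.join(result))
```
JKL

finally runs before re-raised exception propagates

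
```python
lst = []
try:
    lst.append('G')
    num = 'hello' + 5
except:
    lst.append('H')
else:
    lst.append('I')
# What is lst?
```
['G', 'H']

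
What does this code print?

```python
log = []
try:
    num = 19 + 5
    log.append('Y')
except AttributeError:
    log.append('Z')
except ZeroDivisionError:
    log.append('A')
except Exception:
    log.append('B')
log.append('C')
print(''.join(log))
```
YC

No exception, try block completes normally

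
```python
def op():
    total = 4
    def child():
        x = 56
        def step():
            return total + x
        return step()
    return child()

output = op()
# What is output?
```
60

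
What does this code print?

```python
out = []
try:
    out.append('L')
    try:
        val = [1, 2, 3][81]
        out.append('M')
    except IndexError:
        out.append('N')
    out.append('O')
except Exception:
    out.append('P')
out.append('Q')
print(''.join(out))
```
LNOQ

Inner exception caught by inner handler, outer continues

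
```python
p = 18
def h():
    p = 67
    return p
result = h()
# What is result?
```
67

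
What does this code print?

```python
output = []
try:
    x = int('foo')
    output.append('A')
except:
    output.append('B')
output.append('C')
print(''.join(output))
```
BC

Exception raised in try, caught by bare except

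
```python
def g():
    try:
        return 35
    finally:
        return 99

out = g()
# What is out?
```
99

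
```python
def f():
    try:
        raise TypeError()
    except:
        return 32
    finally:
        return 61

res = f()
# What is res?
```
61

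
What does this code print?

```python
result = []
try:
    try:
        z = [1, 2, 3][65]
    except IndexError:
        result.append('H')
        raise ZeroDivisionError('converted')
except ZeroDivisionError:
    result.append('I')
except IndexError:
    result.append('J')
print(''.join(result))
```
HI

New ZeroDivisionError raised, caught by outer ZeroDivisionError handler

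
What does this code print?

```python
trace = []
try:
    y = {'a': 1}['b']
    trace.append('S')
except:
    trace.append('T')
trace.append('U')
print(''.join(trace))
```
TU

Exception raised in try, caught by bare except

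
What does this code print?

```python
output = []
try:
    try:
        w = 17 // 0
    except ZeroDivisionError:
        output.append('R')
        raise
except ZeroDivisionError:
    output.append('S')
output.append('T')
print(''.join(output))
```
RST

raise without argument re-raises current exception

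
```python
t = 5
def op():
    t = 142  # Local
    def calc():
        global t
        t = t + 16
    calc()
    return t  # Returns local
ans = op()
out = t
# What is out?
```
21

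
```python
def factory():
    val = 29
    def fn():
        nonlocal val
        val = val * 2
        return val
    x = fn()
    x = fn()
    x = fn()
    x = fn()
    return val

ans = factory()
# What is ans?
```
464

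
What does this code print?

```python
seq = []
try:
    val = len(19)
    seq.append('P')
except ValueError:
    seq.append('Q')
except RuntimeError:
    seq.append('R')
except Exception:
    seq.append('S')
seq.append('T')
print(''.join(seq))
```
ST

TypeError not specifically caught, falls to Exception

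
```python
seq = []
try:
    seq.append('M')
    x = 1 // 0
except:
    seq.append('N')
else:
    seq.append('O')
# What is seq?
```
['M', 'N']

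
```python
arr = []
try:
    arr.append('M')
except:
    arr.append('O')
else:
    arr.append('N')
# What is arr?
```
['M', 'N']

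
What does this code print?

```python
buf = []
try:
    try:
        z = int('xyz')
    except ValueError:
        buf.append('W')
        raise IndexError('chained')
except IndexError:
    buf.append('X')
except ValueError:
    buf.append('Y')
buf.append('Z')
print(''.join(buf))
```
WXZ

IndexError raised and caught, original ValueError not re-raised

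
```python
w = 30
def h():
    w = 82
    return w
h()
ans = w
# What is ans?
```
30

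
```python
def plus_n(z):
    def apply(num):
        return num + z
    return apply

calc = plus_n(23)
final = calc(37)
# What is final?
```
60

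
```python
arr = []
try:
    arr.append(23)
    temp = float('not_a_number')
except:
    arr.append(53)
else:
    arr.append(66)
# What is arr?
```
[23, 53]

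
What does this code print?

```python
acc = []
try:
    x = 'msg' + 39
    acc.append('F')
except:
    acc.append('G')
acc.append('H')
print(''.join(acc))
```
GH

Exception raised in try, caught by bare except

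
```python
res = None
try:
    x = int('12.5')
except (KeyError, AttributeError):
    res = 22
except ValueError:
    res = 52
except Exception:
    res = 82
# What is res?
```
52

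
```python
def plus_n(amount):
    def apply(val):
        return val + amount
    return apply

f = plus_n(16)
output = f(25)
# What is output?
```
41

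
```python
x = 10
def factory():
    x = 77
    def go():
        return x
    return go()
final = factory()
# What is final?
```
77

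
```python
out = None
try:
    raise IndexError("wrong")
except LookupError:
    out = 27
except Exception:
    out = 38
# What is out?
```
27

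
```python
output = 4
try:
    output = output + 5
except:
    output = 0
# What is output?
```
9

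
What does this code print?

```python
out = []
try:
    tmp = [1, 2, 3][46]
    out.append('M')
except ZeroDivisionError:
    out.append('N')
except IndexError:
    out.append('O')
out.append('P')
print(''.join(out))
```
OP

IndexError is caught by its specific handler, not ZeroDivisionError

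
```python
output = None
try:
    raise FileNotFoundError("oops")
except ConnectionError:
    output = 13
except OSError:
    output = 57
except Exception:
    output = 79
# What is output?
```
57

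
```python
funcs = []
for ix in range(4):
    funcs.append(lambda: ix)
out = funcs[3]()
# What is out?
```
3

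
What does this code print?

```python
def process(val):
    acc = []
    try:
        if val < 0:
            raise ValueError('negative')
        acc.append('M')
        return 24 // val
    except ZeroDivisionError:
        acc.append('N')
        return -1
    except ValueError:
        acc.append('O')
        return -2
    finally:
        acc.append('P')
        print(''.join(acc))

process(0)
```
MNP

val=0 causes ZeroDivisionError, caught, finally prints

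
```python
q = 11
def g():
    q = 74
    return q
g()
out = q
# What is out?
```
11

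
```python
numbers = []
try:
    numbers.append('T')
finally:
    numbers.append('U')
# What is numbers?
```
['T', 'U']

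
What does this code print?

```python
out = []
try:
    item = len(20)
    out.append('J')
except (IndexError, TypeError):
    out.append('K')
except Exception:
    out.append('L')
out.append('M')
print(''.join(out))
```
KM

TypeError matches tuple containing it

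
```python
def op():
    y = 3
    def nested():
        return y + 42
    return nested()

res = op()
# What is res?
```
45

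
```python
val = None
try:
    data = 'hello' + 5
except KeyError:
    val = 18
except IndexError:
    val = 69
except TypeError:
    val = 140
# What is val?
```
140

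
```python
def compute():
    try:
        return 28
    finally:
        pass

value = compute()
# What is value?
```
28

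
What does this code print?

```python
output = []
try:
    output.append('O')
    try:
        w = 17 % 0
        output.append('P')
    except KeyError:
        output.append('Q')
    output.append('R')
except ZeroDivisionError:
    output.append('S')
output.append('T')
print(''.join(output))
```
OST

Inner handler doesn't match, propagates to outer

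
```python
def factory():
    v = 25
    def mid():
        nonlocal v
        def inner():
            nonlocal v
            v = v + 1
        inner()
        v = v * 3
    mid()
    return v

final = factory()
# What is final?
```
78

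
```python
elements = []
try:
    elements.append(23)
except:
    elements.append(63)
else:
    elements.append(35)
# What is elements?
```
[23, 35]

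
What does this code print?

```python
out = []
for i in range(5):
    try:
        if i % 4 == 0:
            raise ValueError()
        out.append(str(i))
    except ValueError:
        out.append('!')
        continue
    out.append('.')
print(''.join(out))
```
!1.2.3.!

continue in except skips rest of loop body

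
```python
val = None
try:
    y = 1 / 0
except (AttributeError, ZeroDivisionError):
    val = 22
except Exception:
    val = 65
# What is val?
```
22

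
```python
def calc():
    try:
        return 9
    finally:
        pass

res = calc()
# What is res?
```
9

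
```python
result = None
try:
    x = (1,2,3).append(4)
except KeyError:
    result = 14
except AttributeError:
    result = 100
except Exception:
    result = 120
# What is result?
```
100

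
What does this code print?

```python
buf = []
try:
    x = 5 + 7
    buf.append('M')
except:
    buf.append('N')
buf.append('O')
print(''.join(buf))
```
MO

No exception, try block completes normally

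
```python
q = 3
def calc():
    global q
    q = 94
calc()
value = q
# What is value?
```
94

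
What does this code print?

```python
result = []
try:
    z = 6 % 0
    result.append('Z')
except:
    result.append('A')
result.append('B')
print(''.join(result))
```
AB

Exception raised in try, caught by bare except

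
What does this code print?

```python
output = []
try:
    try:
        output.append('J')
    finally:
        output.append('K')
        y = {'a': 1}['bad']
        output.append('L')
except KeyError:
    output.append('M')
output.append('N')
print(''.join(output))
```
JKMN

Exception in inner finally caught by outer except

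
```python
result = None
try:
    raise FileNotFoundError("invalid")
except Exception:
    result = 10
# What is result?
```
10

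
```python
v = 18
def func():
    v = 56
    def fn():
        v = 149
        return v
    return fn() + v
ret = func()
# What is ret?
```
205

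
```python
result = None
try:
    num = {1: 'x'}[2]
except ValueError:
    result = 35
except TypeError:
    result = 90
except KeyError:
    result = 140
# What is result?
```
140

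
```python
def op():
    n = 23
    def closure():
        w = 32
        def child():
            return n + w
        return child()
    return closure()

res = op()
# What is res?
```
55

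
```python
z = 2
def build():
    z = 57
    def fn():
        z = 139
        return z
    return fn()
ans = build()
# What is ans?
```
139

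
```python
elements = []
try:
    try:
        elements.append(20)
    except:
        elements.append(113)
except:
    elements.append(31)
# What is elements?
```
[20]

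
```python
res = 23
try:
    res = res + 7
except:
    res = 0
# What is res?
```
30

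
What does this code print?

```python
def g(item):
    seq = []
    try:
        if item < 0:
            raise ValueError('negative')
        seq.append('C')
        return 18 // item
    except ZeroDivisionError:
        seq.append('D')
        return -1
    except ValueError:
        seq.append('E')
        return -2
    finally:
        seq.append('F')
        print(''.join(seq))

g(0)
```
CDF

item=0 causes ZeroDivisionError, caught, finally prints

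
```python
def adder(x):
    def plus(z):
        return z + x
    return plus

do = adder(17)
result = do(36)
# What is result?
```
53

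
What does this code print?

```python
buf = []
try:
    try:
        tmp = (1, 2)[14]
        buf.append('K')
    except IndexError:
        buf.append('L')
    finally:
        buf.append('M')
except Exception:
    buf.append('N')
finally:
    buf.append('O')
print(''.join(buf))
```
LMO

Both finally blocks run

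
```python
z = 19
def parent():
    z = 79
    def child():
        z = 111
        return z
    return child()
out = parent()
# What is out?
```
111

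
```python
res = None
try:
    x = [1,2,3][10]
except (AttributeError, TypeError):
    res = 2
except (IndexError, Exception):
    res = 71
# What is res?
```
71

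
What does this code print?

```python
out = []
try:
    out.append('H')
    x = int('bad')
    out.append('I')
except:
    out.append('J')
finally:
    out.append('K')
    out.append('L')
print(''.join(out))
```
HJKL

Code before exception runs, then except, then all of finally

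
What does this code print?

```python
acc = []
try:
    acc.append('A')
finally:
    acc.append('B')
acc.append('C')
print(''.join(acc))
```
ABC

try/finally without except, no exception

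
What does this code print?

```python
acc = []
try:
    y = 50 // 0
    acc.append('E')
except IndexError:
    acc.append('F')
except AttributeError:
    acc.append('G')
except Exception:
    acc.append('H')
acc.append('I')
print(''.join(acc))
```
HI

ZeroDivisionError not specifically caught, falls to Exception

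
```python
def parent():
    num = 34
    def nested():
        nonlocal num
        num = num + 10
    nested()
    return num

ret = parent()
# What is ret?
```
44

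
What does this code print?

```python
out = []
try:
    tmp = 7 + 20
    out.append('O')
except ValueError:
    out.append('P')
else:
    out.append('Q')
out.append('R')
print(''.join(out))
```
OQR

else block runs when no exception occurs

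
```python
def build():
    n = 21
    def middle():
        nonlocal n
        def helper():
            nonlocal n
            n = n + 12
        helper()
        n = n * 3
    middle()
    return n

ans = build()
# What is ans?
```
99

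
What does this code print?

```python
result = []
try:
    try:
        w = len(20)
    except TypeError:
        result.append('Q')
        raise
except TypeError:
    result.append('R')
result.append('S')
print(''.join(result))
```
QRS

raise without argument re-raises current exception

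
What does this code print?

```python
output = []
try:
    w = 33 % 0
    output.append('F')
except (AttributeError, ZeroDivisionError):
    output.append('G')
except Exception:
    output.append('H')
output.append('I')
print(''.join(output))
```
GI

ZeroDivisionError matches tuple containing it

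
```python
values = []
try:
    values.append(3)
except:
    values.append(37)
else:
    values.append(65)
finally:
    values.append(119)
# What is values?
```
[3, 65, 119]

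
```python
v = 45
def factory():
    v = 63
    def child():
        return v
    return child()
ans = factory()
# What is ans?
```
63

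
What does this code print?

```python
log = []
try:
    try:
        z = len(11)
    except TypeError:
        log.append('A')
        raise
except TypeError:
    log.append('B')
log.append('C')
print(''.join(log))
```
ABC

raise without argument re-raises current exception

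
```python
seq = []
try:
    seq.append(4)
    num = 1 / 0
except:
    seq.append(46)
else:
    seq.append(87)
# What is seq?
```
[4, 46]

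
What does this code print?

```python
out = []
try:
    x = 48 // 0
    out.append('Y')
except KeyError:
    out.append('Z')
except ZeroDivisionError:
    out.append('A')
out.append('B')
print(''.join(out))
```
AB

ZeroDivisionError is caught by its specific handler, not KeyError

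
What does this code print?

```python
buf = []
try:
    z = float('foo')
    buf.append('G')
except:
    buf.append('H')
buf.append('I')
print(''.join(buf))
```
HI

Exception raised in try, caught by bare except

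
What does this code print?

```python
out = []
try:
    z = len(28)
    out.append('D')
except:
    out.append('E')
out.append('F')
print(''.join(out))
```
EF

Exception raised in try, caught by bare except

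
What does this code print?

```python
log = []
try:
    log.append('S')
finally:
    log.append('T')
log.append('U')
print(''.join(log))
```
STU

try/finally without except, no exception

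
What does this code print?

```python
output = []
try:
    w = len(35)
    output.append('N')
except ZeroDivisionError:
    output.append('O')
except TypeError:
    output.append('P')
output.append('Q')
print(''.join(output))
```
PQ

TypeError is caught by its specific handler, not ZeroDivisionError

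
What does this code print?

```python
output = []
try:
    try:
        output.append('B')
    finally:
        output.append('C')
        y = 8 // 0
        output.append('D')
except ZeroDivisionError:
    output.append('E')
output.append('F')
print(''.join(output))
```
BCEF

Exception in inner finally caught by outer except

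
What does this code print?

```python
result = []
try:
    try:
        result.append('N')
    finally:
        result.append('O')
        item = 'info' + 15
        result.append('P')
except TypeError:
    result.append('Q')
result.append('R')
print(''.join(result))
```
NOQR

Exception in inner finally caught by outer except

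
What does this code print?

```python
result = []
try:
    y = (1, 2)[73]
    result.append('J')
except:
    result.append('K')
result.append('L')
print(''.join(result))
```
KL

Exception raised in try, caught by bare except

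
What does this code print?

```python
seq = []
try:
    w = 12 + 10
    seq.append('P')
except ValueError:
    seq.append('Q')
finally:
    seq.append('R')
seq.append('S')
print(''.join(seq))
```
PRS

finally runs after normal execution too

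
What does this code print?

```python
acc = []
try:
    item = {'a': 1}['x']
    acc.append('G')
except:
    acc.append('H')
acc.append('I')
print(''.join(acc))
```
HI

Exception raised in try, caught by bare except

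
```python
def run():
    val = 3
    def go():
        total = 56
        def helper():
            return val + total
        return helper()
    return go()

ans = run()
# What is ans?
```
59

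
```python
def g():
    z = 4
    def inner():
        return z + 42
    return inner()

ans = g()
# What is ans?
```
46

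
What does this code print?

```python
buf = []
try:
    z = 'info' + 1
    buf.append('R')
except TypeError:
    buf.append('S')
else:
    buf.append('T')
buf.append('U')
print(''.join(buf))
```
SU

else block skipped when exception is caught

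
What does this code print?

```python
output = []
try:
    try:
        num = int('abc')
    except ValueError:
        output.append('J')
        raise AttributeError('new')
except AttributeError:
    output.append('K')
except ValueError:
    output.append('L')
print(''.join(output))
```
JK

New AttributeError raised, caught by outer AttributeError handler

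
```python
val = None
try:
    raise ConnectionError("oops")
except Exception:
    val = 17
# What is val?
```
17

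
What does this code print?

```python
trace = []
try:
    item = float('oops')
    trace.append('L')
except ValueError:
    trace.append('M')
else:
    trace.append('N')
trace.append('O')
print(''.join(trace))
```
MO

else block skipped when exception is caught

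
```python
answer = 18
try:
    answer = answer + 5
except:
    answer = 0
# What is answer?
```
23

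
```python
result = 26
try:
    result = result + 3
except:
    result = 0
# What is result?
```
29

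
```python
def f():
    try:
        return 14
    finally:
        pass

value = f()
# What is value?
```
14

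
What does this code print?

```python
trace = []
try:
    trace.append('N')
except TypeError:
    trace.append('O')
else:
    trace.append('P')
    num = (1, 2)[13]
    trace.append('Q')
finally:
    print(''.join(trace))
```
NP

Try succeeds, else appends 'P', IndexError in else is uncaught, finally prints before exception propagates ('Q' never appended)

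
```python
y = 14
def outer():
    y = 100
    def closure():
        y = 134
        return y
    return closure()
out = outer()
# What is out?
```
134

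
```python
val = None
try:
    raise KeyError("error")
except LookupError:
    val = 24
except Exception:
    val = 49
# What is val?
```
24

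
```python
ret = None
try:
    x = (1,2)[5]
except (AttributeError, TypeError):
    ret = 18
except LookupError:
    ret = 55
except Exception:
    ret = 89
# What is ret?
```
55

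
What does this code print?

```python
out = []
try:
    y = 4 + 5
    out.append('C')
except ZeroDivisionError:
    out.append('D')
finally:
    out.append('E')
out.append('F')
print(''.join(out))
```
CEF

finally runs after normal execution too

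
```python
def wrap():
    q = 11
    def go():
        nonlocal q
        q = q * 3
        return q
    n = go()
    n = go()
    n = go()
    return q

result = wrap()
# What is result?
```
297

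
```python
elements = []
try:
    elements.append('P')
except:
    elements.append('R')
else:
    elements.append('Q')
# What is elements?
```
['P', 'Q']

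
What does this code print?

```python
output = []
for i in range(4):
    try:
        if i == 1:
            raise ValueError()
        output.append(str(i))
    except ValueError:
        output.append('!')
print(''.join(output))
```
0!23

Exception on i=1 caught, loop continues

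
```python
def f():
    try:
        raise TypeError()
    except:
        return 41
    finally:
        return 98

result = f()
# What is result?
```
98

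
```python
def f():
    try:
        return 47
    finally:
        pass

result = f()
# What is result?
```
47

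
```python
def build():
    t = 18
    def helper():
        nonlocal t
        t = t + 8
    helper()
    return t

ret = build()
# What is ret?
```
26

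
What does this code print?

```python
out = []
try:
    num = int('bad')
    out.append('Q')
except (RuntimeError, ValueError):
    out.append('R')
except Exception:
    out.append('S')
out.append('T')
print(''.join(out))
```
RT

ValueError matches tuple containing it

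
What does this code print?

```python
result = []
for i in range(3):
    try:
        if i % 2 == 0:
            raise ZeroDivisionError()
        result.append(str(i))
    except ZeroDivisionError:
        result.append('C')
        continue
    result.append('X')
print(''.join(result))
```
C1XC

continue in except skips rest of loop body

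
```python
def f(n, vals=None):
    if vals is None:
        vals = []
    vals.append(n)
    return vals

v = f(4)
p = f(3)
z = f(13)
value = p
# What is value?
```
[3]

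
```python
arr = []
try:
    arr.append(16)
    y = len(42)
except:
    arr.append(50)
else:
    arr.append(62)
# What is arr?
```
[16, 50]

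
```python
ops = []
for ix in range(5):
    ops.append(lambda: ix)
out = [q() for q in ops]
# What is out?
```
[4, 4, 4, 4, 4]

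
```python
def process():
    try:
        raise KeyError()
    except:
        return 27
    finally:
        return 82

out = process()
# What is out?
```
82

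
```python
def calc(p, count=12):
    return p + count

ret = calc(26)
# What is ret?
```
38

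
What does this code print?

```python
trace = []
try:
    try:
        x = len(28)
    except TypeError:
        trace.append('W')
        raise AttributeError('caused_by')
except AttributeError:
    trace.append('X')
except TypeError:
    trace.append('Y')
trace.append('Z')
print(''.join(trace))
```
WXZ

AttributeError raised and caught, original TypeError not re-raised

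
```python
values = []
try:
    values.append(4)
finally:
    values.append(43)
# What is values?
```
[4, 43]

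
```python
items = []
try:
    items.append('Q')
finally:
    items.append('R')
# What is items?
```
['Q', 'R']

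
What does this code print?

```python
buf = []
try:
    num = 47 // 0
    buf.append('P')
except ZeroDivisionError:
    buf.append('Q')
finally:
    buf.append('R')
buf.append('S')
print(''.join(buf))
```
QRS

finally always runs, even after exception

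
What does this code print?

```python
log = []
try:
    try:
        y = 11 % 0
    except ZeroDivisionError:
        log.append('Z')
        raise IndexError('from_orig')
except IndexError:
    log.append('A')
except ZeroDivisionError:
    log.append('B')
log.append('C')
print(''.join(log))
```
ZAC

IndexError raised and caught, original ZeroDivisionError not re-raised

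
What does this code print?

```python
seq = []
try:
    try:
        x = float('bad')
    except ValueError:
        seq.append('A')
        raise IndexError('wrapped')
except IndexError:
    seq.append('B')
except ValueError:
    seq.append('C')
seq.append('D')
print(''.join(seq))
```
ABD

IndexError raised and caught, original ValueError not re-raised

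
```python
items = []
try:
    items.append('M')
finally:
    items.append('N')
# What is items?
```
['M', 'N']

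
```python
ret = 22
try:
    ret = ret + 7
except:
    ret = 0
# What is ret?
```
29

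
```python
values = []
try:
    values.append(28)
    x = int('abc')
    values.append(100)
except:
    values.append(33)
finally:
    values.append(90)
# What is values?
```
[28, 33, 90]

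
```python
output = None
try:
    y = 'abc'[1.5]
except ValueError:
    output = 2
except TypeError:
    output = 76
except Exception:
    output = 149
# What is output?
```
76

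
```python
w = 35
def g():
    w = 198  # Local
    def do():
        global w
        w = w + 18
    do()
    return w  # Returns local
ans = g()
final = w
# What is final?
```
53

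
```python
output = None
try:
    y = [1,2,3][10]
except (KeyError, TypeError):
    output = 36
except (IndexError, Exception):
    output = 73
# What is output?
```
73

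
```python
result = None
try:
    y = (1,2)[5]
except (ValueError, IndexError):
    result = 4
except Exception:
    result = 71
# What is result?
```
4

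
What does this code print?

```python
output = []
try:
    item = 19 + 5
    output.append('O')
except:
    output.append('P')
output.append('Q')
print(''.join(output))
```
OQ

No exception, try block completes normally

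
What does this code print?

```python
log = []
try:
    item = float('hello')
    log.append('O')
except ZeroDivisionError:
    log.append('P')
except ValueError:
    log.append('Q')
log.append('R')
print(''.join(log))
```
QR

ValueError is caught by its specific handler, not ZeroDivisionError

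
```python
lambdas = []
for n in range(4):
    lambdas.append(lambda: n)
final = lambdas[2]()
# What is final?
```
3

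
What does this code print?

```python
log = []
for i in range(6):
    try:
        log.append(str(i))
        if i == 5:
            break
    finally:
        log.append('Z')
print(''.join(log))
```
0Z1Z2Z3Z4Z5Z

finally runs even when breaking out of loop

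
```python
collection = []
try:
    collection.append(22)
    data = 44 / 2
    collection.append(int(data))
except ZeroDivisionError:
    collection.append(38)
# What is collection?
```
[22, 22]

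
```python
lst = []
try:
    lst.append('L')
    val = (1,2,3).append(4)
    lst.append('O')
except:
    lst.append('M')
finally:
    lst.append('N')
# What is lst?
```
['L', 'M', 'N']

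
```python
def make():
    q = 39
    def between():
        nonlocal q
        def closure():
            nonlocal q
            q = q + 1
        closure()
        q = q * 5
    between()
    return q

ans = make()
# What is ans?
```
200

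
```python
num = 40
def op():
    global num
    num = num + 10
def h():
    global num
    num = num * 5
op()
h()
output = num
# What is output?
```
250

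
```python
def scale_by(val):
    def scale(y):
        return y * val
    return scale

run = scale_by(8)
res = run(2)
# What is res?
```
16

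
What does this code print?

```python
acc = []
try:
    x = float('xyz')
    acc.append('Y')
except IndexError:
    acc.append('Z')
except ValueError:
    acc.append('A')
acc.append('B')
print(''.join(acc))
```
AB

ValueError is caught by its specific handler, not IndexError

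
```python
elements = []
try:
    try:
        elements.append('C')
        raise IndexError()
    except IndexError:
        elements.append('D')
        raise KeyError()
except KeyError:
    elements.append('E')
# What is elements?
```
['C', 'D', 'E']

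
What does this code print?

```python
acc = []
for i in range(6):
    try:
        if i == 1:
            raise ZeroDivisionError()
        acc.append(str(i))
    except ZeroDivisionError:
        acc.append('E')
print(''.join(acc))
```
0E2345

Exception on i=1 caught, loop continues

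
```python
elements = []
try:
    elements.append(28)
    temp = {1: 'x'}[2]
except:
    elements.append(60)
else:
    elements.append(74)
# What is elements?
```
[28, 60]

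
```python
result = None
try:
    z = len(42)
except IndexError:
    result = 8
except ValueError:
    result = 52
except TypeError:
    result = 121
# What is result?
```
121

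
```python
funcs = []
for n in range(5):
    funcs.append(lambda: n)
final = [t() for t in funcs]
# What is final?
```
[4, 4, 4, 4, 4]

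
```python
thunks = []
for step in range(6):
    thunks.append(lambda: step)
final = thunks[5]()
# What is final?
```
5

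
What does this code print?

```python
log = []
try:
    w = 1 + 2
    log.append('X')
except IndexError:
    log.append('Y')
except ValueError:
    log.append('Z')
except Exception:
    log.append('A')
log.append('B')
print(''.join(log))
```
XB

No exception, try block completes normally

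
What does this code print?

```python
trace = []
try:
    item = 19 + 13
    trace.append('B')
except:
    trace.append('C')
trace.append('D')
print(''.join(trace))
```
BD

No exception, try block completes normally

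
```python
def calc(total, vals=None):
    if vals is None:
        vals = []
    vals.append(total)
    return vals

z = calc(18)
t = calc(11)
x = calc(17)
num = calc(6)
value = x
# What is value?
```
[17]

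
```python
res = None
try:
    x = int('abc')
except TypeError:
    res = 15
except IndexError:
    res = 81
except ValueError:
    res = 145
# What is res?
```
145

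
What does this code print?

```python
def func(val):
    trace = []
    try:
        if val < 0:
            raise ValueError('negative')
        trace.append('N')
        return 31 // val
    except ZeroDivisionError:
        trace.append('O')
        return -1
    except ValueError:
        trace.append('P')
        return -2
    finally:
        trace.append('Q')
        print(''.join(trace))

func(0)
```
NOQ

val=0 causes ZeroDivisionError, caught, finally prints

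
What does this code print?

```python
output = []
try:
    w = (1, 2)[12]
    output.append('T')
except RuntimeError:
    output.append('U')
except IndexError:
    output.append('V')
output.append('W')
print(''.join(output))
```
VW

IndexError is caught by its specific handler, not RuntimeError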